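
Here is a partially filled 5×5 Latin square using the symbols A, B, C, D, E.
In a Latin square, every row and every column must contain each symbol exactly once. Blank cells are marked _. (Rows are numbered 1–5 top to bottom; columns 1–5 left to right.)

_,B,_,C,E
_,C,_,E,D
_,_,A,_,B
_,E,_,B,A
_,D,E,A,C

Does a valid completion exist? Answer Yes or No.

No

Row 3, column 2: row 3 together with column 2 already contain {A, B, C, D, E} — every symbol — so nothing can go there. The grid has no valid completion.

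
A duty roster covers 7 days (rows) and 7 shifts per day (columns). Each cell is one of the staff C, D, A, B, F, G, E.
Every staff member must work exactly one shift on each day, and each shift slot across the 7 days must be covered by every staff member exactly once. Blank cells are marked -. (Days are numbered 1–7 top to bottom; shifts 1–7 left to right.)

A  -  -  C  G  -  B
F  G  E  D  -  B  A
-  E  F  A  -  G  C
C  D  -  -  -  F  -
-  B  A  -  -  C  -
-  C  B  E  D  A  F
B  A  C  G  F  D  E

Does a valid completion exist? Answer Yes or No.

Day 1, shift 2: day 1 has {C, A, B, G} and shift 2 has {C, D, A, B, G, E}, so it must be F.
Day 1, shift 3: day 1 has {C, A, B, F, G} and shift 3 has {C, A, B, F, E}, so it must be D.
Day 1, shift 6: day 1 has {C, D, A, B, F, G} and shift 6 has {C, D, A, B, F, G}, so it must be E.
Day 2, shift 5: day 2 has {D, A, B, F, G, E} and shift 5 has {D, F, G}, so it must be C.
Day 3, shift 1: day 3 has {C, A, F, G, E} and shift 1 has {C, A, B, F}, so it must be D.
Day 3, shift 5: day 3 has {C, D, A, F, G, E} and shift 5 has {C, D, F, G}, so it must be B.
Day 4, shift 3: day 4 has {C, D, F} and shift 3 has {C, D, A, B, F, E}, so it must be G.
Now day 4, shift 7: day 4 together with shift 7 already contain {C, D, A, B, F, G, E} — every symbol — so nothing can go there. The grid has no valid completion.

No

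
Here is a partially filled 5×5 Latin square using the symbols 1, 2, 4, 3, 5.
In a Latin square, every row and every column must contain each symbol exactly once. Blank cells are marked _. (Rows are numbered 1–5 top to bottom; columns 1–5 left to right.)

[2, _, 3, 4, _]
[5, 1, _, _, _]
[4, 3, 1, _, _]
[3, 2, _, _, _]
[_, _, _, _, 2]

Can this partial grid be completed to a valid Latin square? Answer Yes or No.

Row 1, column 2: row 1 has {2, 4, 3} and column 2 has {1, 2, 3}, so it must be 5.
Row 1, column 5: row 1 has {2, 4, 3, 5} and column 5 has {2}, so it must be 1.
Row 3, column 5: row 3 has {1, 4, 3} and column 5 has {1, 2}, so it must be 5.
Row 3, column 4: row 3 has {1, 4, 3, 5} and column 4 has {4}, so it must be 2.
Row 2, column 4: row 2 has {1, 5} and column 4 has {2, 4}, so it must be 3.
Row 2, column 5: row 2 has {1, 3, 5} and column 5 has {1, 2, 5}, so it must be 4.
Now row 4, column 5: row 4 together with column 5 already contain {1, 2, 4, 3, 5} — every symbol — so nothing can go there. The grid has no valid completion.

No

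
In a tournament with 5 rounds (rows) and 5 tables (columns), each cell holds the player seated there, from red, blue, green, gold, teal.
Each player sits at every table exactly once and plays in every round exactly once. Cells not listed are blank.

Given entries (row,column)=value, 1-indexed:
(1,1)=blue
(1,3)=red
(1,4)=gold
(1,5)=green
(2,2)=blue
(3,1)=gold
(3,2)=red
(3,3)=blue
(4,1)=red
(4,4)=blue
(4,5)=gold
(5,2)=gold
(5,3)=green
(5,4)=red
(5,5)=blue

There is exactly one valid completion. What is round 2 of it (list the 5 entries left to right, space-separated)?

Round 1, table 2: round 1 has {red, blue, green, gold} and table 2 has {red, blue, gold}, leaving only teal.
Round 3, table 5: round 3 has {red, blue, gold} and table 5 has {blue, green, gold}, leaving only teal.
Round 2, table 5: round 2 has {blue} and table 5 has {blue, green, gold, teal}, leaving only red.
Round 3, table 4: round 3 has {red, blue, gold, teal} and table 4 has {red, blue, gold}, leaving only green.
Round 2, table 4: round 2 has {red, blue} and table 4 has {red, blue, green, gold}, leaving only teal.
Round 2, table 1: round 2 has {red, blue, teal} and table 1 has {red, blue, gold}, leaving only green.
Round 2, table 3: round 2 has {red, blue, green, teal} and table 3 has {red, blue, green}, leaving only gold.
So round 2 reads: green blue gold teal red.

green blue gold teal red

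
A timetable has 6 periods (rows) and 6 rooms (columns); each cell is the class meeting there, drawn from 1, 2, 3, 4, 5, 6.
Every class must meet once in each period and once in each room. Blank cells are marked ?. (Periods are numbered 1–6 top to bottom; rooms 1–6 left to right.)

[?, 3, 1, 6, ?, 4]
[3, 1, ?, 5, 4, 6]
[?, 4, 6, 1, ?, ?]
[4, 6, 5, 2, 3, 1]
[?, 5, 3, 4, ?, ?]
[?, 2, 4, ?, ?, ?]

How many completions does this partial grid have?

4

Period 1, room 1: eliminating its period and room leaves {2, 5}.
Period 1, room 5: eliminating its period and room leaves {2, 5}.
Period 2, room 3: eliminating its period and room leaves {2}.
Period 3, room 1: eliminating its period and room leaves {2, 5}.
Period 3, room 5: eliminating its period and room leaves {2, 5}.
Period 3, room 6: eliminating its period and room leaves {2, 3, 5}.
Period 5, room 1: eliminating its period and room leaves {1, 2, 6}.
Period 5, room 5: eliminating its period and room leaves {1, 2, 6}.
Period 5, room 6: eliminating its period and room leaves {2}.
Period 6, room 1: eliminating its period and room leaves {1, 5, 6}.
Period 6, room 4: eliminating its period and room leaves {3}.
Period 6, room 5: eliminating its period and room leaves {1, 5, 6}.
Period 6, room 6: eliminating its period and room leaves {3, 5}.
Enumerating the assignments across these blanks that avoid any period or room repeat gives 4 completions.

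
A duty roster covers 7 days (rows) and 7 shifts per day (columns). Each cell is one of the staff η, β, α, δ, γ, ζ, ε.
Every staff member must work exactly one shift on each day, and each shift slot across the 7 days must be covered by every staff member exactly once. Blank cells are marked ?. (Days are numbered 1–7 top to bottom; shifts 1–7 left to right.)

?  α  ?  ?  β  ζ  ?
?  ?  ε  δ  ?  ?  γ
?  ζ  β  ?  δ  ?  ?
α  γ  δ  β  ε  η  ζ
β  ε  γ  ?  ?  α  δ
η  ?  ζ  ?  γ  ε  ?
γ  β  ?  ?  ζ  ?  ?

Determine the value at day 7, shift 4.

ε

Day 1, shift 3: day 1 has {β, α, ζ} and shift 3 has {β, δ, γ, ζ, ε}, leaving only η.
Day 1, shift 7: day 1 has {η, β, α, ζ} and shift 7 has {δ, γ, ζ}, leaving only ε.
Day 1, shift 1: day 1 has {η, β, α, ζ, ε} and shift 1 has {η, β, α, γ}, leaving only δ.
Day 1, shift 4: day 1 has {η, β, α, δ, ζ, ε} and shift 4 has {β, δ}, leaving only γ.
Day 2, shift 1: day 2 has {δ, γ, ε} and shift 1 has {η, β, α, δ, γ}, leaving only ζ.
Day 2, shift 2: day 2 has {δ, γ, ζ, ε} and shift 2 has {β, α, γ, ζ, ε}, leaving only η.
Day 2, shift 5: day 2 has {η, δ, γ, ζ, ε} and shift 5 has {β, δ, γ, ζ, ε}, leaving only α.
Day 2, shift 6: day 2 has {η, α, δ, γ, ζ, ε} and shift 6 has {η, α, ζ, ε}, leaving only β.
Day 3, shift 1: day 3 has {β, δ, ζ} and shift 1 has {η, β, α, δ, γ, ζ}, leaving only ε.
Day 3, shift 6: day 3 has {β, δ, ζ, ε} and shift 6 has {η, β, α, ζ, ε}, leaving only γ.
Day 5, shift 5: day 5 has {β, α, δ, γ, ε} and shift 5 has {β, α, δ, γ, ζ, ε}, leaving only η.
Day 5, shift 4: day 5 has {η, β, α, δ, γ, ε} and shift 4 has {β, δ, γ}, leaving only ζ.
Day 6, shift 2: day 6 has {η, γ, ζ, ε} and shift 2 has {η, β, α, γ, ζ, ε}, leaving only δ.
Day 6, shift 4: day 6 has {η, δ, γ, ζ, ε} and shift 4 has {β, δ, γ, ζ}, leaving only α.
Day 3, shift 4: day 3 has {β, δ, γ, ζ, ε} and shift 4 has {β, α, δ, γ, ζ}, leaving only η.
Day 7 already has {β, γ, ζ} and shift 4 already has {η, β, α, δ, γ, ζ}, so day 7, shift 4 must be ε.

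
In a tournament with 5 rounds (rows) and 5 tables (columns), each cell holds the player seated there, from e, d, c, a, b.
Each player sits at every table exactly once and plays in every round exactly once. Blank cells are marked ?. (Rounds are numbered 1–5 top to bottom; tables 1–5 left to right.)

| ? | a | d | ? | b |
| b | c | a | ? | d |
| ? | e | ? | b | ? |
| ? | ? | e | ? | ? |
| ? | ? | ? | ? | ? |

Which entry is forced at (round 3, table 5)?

Round 2, table 4: round 2 has {d, c, a, b} and table 4 has {b}, leaving only e.
Round 1, table 4: round 1 has {d, a, b} and table 4 has {e, b}, leaving only c.
Round 1, table 1: round 1 has {d, c, a, b} and table 1 has {b}, leaving only e.
Round 3, table 3: round 3 has {e, b} and table 3 has {e, d, a}, leaving only c.
Round 3 already has {e, c, b} and table 5 already has {d, b}, so round 3, table 5 must be a.

a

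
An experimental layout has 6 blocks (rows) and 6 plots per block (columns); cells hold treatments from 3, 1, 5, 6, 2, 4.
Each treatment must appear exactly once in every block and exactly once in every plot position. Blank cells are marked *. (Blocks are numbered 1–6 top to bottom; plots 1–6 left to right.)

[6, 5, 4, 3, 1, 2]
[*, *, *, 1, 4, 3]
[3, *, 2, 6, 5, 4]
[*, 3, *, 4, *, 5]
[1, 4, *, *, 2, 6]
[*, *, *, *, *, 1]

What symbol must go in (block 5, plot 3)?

Block 3, plot 2: block 3 has {3, 5, 6, 2, 4} and plot 2 has {3, 5, 4}, leaving only 1.
Block 4, plot 1: block 4 has {3, 5, 4} and plot 1 has {3, 1, 6}, leaving only 2.
Block 2, plot 1: block 2 has {3, 1, 4} and plot 1 has {3, 1, 6, 2}, leaving only 5.
Block 2, plot 3: block 2 has {3, 1, 5, 4} and plot 3 has {2, 4}, leaving only 6.
Block 2, plot 2: block 2 has {3, 1, 5, 6, 4} and plot 2 has {3, 1, 5, 4}, leaving only 2.
Block 4, plot 3: block 4 has {3, 5, 2, 4} and plot 3 has {6, 2, 4}, leaving only 1.
Block 4, plot 5: block 4 has {3, 1, 5, 2, 4} and plot 5 has {1, 5, 2, 4}, leaving only 6.
Block 5, plot 4: block 5 has {1, 6, 2, 4} and plot 4 has {3, 1, 6, 4}, leaving only 5.
Block 5 already has {1, 5, 6, 2, 4} and plot 3 already has {1, 6, 2, 4}, so block 5, plot 3 must be 3.

3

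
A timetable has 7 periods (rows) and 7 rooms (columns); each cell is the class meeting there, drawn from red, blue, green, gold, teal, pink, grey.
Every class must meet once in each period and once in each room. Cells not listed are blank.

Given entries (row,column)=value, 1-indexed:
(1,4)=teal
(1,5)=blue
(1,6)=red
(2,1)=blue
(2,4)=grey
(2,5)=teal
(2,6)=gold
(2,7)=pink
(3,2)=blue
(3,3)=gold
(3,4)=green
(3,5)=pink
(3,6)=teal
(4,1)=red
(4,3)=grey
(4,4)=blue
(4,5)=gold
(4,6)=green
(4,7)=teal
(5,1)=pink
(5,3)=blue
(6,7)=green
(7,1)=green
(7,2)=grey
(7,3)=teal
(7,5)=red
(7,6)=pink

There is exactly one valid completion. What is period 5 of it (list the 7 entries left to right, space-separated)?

pink teal blue red green grey gold

Period 5, room 6: period 5 has {blue, pink} and room 6 has {red, green, gold, teal, pink}, leaving only grey.
Period 5, room 5: period 5 has {blue, pink, grey} and room 5 has {red, blue, gold, teal, pink}, leaving only green.
Period 3, room 1: period 3 has {blue, green, gold, teal, pink} and room 1 has {red, blue, green, pink}, leaving only grey.
Period 1, room 1: period 1 has {red, blue, teal} and room 1 has {red, blue, green, pink, grey}, leaving only gold.
Period 1, room 7: period 1 has {red, blue, gold, teal} and room 7 has {green, teal, pink}, leaving only grey.
Period 3, room 7: period 3 has {blue, green, gold, teal, pink, grey} and room 7 has {green, teal, pink, grey}, leaving only red.
Period 5, room 7: period 5 has {blue, green, pink, grey} and room 7 has {red, green, teal, pink, grey}, leaving only gold.
Period 5, room 4: period 5 has {blue, green, gold, pink, grey} and room 4 has {blue, green, teal, grey}, leaving only red.
Period 5, room 2: period 5 has {red, blue, green, gold, pink, grey} and room 2 has {blue, grey}, leaving only teal.
So period 5 reads: pink teal blue red green grey gold.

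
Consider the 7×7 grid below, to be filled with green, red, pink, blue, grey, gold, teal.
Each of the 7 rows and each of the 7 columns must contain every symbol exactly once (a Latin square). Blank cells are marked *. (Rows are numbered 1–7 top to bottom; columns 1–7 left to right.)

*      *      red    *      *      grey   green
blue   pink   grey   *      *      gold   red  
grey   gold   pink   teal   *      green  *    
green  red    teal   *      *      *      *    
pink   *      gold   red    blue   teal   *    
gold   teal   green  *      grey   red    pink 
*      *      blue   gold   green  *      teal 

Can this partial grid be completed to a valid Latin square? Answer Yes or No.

Yes

No row or column among the givens repeats a symbol, and propagating forced cells runs into no contradiction.
One valid completion exists (for instance, teal blue red pink gold grey green / blue pink grey green teal gold red / grey gold pink teal red green blue / green red teal grey pink blue gold / pink green gold red blue teal grey / gold teal green blue grey red pink / red grey blue gold green pink teal).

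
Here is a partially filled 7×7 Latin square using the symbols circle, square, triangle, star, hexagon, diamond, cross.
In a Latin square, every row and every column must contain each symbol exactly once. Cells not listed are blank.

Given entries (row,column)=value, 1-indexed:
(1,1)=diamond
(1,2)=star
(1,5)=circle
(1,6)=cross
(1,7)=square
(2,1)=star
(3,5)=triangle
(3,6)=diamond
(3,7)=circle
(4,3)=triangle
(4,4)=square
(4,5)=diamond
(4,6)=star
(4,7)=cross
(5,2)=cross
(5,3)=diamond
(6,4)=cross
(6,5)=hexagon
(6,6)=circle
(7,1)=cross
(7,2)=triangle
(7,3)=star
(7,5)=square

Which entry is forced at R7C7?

Row 1, column 3: row 1 has {circle, square, star, diamond, cross} and column 3 has {triangle, star, diamond}, leaving only hexagon.
Row 1, column 4: row 1 has {circle, square, star, hexagon, diamond, cross} and column 4 has {square, cross}, leaving only triangle.
Row 2, column 5: row 2 has {star} and column 5 has {circle, square, triangle, hexagon, diamond}, leaving only cross.
Row 5, column 5: row 5 has {diamond, cross} and column 5 has {circle, square, triangle, hexagon, diamond, cross}, leaving only star.
Row 6, column 3: row 6 has {circle, hexagon, cross} and column 3 has {triangle, star, hexagon, diamond}, leaving only square.
Row 2, column 3: row 2 has {star, cross} and column 3 has {square, triangle, star, hexagon, diamond}, leaving only circle.
Row 3, column 3: row 3 has {circle, triangle, diamond} and column 3 has {circle, square, triangle, star, hexagon, diamond}, leaving only cross.
Row 6, column 1: row 6 has {circle, square, hexagon, cross} and column 1 has {star, diamond, cross}, leaving only triangle.
Row 6, column 2: row 6 has {circle, square, triangle, hexagon, cross} and column 2 has {triangle, star, cross}, leaving only diamond.
Row 6, column 7: row 6 has {circle, square, triangle, hexagon, diamond, cross} and column 7 has {circle, square, cross}, leaving only star.
Row 7, column 6: row 7 has {square, triangle, star, cross} and column 6 has {circle, star, diamond, cross}, leaving only hexagon.
Row 7 already has {square, triangle, star, hexagon, cross} and column 7 already has {circle, square, star, cross}, so row 7, column 7 must be diamond.

diamond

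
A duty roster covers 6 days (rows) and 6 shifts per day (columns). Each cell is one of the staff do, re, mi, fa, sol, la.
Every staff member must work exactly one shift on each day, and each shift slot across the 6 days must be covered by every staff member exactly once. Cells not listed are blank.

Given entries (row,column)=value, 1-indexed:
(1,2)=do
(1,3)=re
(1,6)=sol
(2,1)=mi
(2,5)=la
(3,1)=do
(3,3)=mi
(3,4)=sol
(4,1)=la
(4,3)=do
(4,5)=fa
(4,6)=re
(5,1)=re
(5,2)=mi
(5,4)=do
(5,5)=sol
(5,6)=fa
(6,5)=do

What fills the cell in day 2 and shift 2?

re

Day 1, shift 1: day 1 has {do, re, sol} and shift 1 has {do, re, mi, la}, leaving only fa.
Day 1, shift 5: day 1 has {do, re, fa, sol} and shift 5 has {do, fa, sol, la}, leaving only mi.
Day 1, shift 4: day 1 has {do, re, mi, fa, sol} and shift 4 has {do, sol}, leaving only la.
Day 2, shift 6: day 2 has {mi, la} and shift 6 has {re, fa, sol}, leaving only do.
Day 3, shift 5: day 3 has {do, mi, sol} and shift 5 has {do, mi, fa, sol, la}, leaving only re.
Day 3, shift 6: day 3 has {do, re, mi, sol} and shift 6 has {do, re, fa, sol}, leaving only la.
Day 3, shift 2: day 3 has {do, re, mi, sol, la} and shift 2 has {do, mi}, leaving only fa.
Day 4, shift 2: day 4 has {do, re, fa, la} and shift 2 has {do, mi, fa}, leaving only sol.
Day 2 already has {do, mi, la} and shift 2 already has {do, mi, fa, sol}, so day 2, shift 2 must be re.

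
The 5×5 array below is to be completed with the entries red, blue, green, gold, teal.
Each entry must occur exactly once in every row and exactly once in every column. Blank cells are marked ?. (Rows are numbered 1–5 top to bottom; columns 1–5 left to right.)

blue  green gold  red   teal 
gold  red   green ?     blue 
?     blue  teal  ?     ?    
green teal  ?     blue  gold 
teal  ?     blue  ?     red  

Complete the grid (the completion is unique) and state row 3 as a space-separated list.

red blue teal gold green

Row 3, column 1: row 3 has {blue, teal} and column 1 has {blue, green, gold, teal}, leaving only red.
Row 3, column 5: row 3 has {red, blue, teal} and column 5 has {red, blue, gold, teal}, leaving only green.
Row 3, column 4: row 3 has {red, blue, green, teal} and column 4 has {red, blue}, leaving only gold.
So row 3 reads: red blue teal gold green.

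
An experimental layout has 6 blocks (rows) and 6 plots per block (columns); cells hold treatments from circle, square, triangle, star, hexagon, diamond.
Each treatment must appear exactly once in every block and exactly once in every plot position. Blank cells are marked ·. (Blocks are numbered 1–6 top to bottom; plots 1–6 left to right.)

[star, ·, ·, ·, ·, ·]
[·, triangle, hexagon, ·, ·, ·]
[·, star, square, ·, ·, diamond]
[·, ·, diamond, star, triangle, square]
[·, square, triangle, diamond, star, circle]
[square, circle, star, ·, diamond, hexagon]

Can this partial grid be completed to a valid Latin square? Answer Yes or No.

No block or plot among the givens repeats a symbol, and propagating forced cells runs into no contradiction.
One valid completion exists (for instance, star diamond circle hexagon square triangle / diamond triangle hexagon square circle star / triangle star square circle hexagon diamond / circle hexagon diamond star triangle square / hexagon square triangle diamond star circle / square circle star triangle diamond hexagon).

Yes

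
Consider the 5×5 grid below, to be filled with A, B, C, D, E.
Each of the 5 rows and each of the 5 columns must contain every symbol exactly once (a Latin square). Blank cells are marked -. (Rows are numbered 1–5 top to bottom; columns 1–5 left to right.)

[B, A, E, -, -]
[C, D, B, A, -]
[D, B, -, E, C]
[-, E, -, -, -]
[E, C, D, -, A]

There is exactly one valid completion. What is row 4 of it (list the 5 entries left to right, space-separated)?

Row 4, column 1: row 4 has {E} and column 1 has {B, C, D, E}, leaving only A.
Row 4, column 3: row 4 has {A, E} and column 3 has {B, D, E}, leaving only C.
Row 1, column 5: row 1 has {A, B, E} and column 5 has {A, C}, leaving only D.
Row 4, column 5: row 4 has {A, C, E} and column 5 has {A, C, D}, leaving only B.
Row 4, column 4: row 4 has {A, B, C, E} and column 4 has {A, E}, leaving only D.
So row 4 reads: A E C D B.

A E C D B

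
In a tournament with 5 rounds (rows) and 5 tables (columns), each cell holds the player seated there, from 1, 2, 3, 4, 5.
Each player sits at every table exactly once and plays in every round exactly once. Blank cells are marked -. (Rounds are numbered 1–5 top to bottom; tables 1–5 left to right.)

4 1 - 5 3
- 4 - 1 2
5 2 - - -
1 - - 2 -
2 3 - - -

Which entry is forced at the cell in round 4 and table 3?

3

Round 1, table 3: round 1 has {1, 3, 4, 5} and table 3 has {}, leaving only 2.
Round 2, table 1: round 2 has {1, 2, 4} and table 1 has {1, 2, 4, 5}, leaving only 3.
Round 2, table 3: round 2 has {1, 2, 3, 4} and table 3 has {2}, leaving only 5.
Round 4, table 2: round 4 has {1, 2} and table 2 has {1, 2, 3, 4}, leaving only 5.
Round 4, table 5: round 4 has {1, 2, 5} and table 5 has {2, 3}, leaving only 4.
Round 4 already has {1, 2, 4, 5} and table 3 already has {2, 5}, so round 4, table 3 must be 3.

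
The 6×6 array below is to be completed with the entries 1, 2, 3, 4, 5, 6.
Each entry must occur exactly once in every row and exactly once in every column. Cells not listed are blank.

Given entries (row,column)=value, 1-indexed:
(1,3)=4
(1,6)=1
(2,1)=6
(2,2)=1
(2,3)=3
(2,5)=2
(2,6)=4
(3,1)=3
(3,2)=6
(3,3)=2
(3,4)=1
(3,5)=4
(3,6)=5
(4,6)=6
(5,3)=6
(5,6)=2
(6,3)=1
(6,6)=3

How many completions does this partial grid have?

Row 1, column 1: eliminating its row and column leaves {2, 5}.
Row 1, column 2: eliminating its row and column leaves {2, 3, 5}.
Row 1, column 4: eliminating its row and column leaves {2, 3, 5, 6}.
Row 1, column 5: eliminating its row and column leaves {3, 5, 6}.
Row 2, column 4: eliminating its row and column leaves {5}.
Row 4, column 1: eliminating its row and column leaves {1, 2, 4, 5}.
Row 4, column 2: eliminating its row and column leaves {2, 3, 4, 5}.
Row 4, column 3: eliminating its row and column leaves {5}.
Row 4, column 4: eliminating its row and column leaves {2, 3, 4, 5}.
Row 4, column 5: eliminating its row and column leaves {1, 3, 5}.
Row 5, column 1: eliminating its row and column leaves {1, 4, 5}.
Row 5, column 2: eliminating its row and column leaves {3, 4, 5}.
Row 5, column 4: eliminating its row and column leaves {3, 4, 5}.
Row 5, column 5: eliminating its row and column leaves {1, 3, 5}.
Row 6, column 1: eliminating its row and column leaves {2, 4, 5}.
Row 6, column 2: eliminating its row and column leaves {2, 4, 5}.
Row 6, column 4: eliminating its row and column leaves {2, 4, 5, 6}.
Row 6, column 5: eliminating its row and column leaves {5, 6}.
Enumerating the assignments across these blanks that avoid any row or column repeat gives 14 completions.

14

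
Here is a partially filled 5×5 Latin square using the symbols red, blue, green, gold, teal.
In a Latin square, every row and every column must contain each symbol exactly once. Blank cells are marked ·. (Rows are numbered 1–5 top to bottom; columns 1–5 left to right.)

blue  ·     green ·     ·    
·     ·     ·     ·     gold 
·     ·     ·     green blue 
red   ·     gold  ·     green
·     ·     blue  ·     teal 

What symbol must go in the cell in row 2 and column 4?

Row 1, column 5: row 1 has {blue, green} and column 5 has {blue, green, gold, teal}, leaving only red.
Row 2, column 4 is narrowed to {red, blue, teal}.
If it were red, then row 3, column 2 would be left with no valid symbol.
If it were teal, then row 4, column 2 would be left with no valid symbol.
So row 2, column 4 must be blue.

blue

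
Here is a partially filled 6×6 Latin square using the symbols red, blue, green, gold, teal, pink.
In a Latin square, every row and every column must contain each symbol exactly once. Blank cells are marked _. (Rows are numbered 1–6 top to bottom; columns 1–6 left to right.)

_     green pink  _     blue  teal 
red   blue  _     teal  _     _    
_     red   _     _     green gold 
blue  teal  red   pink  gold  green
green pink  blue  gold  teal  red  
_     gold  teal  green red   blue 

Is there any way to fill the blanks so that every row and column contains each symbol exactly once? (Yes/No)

No

Row 3, column 3: row 3 together with column 3 already contain {red, blue, green, gold, teal, pink} — every symbol — so nothing can go there. The grid has no valid completion.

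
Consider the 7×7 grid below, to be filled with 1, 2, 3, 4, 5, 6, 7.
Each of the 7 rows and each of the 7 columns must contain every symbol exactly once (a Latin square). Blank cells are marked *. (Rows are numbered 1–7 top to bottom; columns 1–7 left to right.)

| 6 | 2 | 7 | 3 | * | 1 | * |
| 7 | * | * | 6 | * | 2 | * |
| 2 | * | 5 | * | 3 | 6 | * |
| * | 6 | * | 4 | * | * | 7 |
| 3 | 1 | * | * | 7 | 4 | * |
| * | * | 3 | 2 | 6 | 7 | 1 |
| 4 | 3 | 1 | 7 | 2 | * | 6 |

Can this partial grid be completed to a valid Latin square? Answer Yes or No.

No row or column among the givens repeats a symbol, and propagating forced cells runs into no contradiction.
One valid completion exists (for instance, 6 2 7 3 4 1 5 / 7 5 4 6 1 2 3 / 2 7 5 1 3 6 4 / 1 6 2 4 5 3 7 / 3 1 6 5 7 4 2 / 5 4 3 2 6 7 1 / 4 3 1 7 2 5 6).

Yes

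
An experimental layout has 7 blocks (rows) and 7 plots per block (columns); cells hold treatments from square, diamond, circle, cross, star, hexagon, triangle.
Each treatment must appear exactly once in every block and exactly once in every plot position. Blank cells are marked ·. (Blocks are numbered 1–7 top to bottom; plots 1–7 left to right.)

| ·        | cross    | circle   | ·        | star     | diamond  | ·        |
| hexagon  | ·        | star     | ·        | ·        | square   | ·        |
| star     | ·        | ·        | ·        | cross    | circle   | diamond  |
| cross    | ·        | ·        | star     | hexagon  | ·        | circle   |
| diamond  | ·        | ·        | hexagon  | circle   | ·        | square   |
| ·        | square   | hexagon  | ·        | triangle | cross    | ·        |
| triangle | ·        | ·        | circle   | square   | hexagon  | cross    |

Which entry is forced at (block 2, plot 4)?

Block 1, plot 1: block 1 has {diamond, circle, cross, star} and plot 1 has {diamond, cross, star, hexagon, triangle}, leaving only square.
Block 1, plot 4: block 1 has {square, diamond, circle, cross, star} and plot 4 has {circle, star, hexagon}, leaving only triangle.
Block 1, plot 7: block 1 has {square, diamond, circle, cross, star, triangle} and plot 7 has {square, diamond, circle, cross}, leaving only hexagon.
Block 2, plot 5: block 2 has {square, star, hexagon} and plot 5 has {square, circle, cross, star, hexagon, triangle}, leaving only diamond.
Block 2 already has {square, diamond, star, hexagon} and plot 4 already has {circle, star, hexagon, triangle}, so block 2, plot 4 must be cross.

cross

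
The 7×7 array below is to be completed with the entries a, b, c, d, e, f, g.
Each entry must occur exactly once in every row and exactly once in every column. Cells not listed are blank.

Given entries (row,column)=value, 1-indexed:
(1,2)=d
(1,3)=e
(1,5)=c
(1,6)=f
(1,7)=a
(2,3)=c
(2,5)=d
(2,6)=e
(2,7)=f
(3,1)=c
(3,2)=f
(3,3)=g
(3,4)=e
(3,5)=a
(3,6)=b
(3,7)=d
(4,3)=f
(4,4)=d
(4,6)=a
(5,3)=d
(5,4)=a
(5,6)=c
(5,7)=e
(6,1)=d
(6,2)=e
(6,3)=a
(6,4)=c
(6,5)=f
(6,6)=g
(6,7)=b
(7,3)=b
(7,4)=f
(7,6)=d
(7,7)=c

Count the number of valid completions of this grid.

Row 1, column 1: eliminating its row and column leaves {b, g}.
Row 1, column 4: eliminating its row and column leaves {b, g}.
Row 2, column 1: eliminating its row and column leaves {a, b, g}.
Row 2, column 2: eliminating its row and column leaves {a, b, g}.
Row 2, column 4: eliminating its row and column leaves {b, g}.
Row 4, column 1: eliminating its row and column leaves {b, e, g}.
Row 4, column 2: eliminating its row and column leaves {b, c, g}.
Row 4, column 5: eliminating its row and column leaves {b, e, g}.
Row 4, column 7: eliminating its row and column leaves {g}.
Row 5, column 1: eliminating its row and column leaves {b, f, g}.
Row 5, column 2: eliminating its row and column leaves {b, g}.
Row 5, column 5: eliminating its row and column leaves {b, g}.
Row 7, column 1: eliminating its row and column leaves {a, e, g}.
Row 7, column 2: eliminating its row and column leaves {a, g}.
Row 7, column 5: eliminating its row and column leaves {e, g}.
Enumerating the assignments across these blanks that avoid any row or column repeat gives 4 completions.

4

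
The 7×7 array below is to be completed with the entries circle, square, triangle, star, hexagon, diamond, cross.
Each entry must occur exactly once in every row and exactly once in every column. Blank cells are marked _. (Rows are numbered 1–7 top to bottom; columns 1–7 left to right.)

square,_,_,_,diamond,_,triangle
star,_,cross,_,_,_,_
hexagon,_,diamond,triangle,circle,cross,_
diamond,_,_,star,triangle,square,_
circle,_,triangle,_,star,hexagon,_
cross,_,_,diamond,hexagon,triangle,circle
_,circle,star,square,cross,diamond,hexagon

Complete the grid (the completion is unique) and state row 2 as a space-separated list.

Row 2, column 5: row 2 has {star, cross} and column 5 has {circle, triangle, star, hexagon, diamond, cross}, leaving only square.
Row 2, column 6: row 2 has {square, star, cross} and column 6 has {square, triangle, hexagon, diamond, cross}, leaving only circle.
Row 2, column 4: row 2 has {circle, square, star, cross} and column 4 has {square, triangle, star, diamond}, leaving only hexagon.
Row 2, column 7: row 2 has {circle, square, star, hexagon, cross} and column 7 has {circle, triangle, hexagon}, leaving only diamond.
Row 2, column 2: row 2 has {circle, square, star, hexagon, diamond, cross} and column 2 has {circle}, leaving only triangle.
So row 2 reads: star triangle cross hexagon square circle diamond.

star triangle cross hexagon square circle diamond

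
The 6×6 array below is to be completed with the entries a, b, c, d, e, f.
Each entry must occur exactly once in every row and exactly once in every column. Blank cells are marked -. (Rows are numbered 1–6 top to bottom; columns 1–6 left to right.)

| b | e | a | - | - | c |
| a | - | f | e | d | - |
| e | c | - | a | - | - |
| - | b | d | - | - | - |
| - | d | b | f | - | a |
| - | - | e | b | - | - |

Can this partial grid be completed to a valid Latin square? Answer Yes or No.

No

Row 2, column 2: row 2 together with column 2 already contain {a, b, c, d, e, f} — every symbol — so nothing can go there. The grid has no valid completion.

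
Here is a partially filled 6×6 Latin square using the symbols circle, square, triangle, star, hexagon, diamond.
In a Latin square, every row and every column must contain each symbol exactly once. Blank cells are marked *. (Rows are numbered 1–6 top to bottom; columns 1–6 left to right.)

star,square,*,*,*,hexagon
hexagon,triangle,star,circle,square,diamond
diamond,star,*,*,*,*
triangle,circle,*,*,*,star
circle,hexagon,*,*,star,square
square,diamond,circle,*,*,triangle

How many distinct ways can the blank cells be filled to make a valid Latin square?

4

Row 1, column 3: eliminating its row and column leaves {triangle, diamond}.
Row 1, column 4: eliminating its row and column leaves {triangle, diamond}.
Row 1, column 5: eliminating its row and column leaves {circle, triangle, diamond}.
Row 3, column 3: eliminating its row and column leaves {square, triangle, hexagon}.
Row 3, column 4: eliminating its row and column leaves {square, triangle, hexagon}.
Row 3, column 5: eliminating its row and column leaves {circle, triangle, hexagon}.
Row 3, column 6: eliminating its row and column leaves {circle}.
Row 4, column 3: eliminating its row and column leaves {square, hexagon, diamond}.
Row 4, column 4: eliminating its row and column leaves {square, hexagon, diamond}.
Row 4, column 5: eliminating its row and column leaves {hexagon, diamond}.
Row 5, column 3: eliminating its row and column leaves {triangle, diamond}.
Row 5, column 4: eliminating its row and column leaves {triangle, diamond}.
Row 6, column 4: eliminating its row and column leaves {star, hexagon}.
Row 6, column 5: eliminating its row and column leaves {hexagon}.
Enumerating the assignments across these blanks that avoid any row or column repeat gives 4 completions.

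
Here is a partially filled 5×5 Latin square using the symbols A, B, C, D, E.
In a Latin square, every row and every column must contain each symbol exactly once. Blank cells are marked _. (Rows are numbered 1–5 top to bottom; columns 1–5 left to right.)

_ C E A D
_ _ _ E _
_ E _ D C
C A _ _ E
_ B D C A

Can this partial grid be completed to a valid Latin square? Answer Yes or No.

Row 1, column 1: row 1 has {A, C, D, E} and column 1 has {C}, so it must be B.
Row 2, column 2: row 2 has {E} and column 2 has {A, B, C, E}, so it must be D.
Row 2, column 1: row 2 has {D, E} and column 1 has {B, C}, so it must be A.
Now row 3, column 1: row 3 together with column 1 already contain {A, B, C, D, E} — every symbol — so nothing can go there. The grid has no valid completion.

No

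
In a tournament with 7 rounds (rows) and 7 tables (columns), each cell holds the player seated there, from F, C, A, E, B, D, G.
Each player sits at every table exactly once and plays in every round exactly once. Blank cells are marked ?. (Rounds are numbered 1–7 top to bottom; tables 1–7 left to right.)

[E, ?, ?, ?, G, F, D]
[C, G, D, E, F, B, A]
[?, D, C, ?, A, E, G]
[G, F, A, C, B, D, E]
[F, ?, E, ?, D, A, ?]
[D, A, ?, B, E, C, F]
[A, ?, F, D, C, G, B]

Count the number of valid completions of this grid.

Round 1, table 2: eliminating its round and table leaves {C, B}.
Round 1, table 3: eliminating its round and table leaves {B}.
Round 1, table 4: eliminating its round and table leaves {A}.
Round 3, table 1: eliminating its round and table leaves {B}.
Round 3, table 4: eliminating its round and table leaves {F}.
Round 5, table 2: eliminating its round and table leaves {C, B}.
Round 5, table 4: eliminating its round and table leaves {G}.
Round 5, table 7: eliminating its round and table leaves {C}.
Round 6, table 3: eliminating its round and table leaves {G}.
Round 7, table 2: eliminating its round and table leaves {E}.
Only one assignment across all blanks avoids any round or table repeat, giving 1 completion.

1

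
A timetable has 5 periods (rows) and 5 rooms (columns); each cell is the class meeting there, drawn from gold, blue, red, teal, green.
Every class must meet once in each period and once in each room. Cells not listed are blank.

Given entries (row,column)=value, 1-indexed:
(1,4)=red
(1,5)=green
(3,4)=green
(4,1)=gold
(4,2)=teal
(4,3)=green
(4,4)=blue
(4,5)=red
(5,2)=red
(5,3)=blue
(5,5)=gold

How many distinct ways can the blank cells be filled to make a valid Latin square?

3

Period 1, room 1: eliminating its period and room leaves {blue, teal}.
Period 1, room 2: eliminating its period and room leaves {gold, blue}.
Period 1, room 3: eliminating its period and room leaves {gold, teal}.
Period 2, room 1: eliminating its period and room leaves {blue, red, teal, green}.
Period 2, room 2: eliminating its period and room leaves {gold, blue, green}.
Period 2, room 3: eliminating its period and room leaves {gold, red, teal}.
Period 2, room 4: eliminating its period and room leaves {gold, teal}.
Period 2, room 5: eliminating its period and room leaves {blue, teal}.
Period 3, room 1: eliminating its period and room leaves {blue, red, teal}.
Period 3, room 2: eliminating its period and room leaves {gold, blue}.
Period 3, room 3: eliminating its period and room leaves {gold, red, teal}.
Period 3, room 5: eliminating its period and room leaves {blue, teal}.
Period 5, room 1: eliminating its period and room leaves {teal, green}.
Period 5, room 4: eliminating its period and room leaves {teal}.
Enumerating the assignments across these blanks that avoid any period or room repeat gives 3 completions.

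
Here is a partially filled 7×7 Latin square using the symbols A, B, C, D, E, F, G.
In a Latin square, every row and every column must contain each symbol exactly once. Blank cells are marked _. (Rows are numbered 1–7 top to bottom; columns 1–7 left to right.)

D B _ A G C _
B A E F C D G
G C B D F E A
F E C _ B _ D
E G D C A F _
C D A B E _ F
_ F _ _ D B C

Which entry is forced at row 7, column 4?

Row 1, column 3: row 1 has {A, B, C, D, G} and column 3 has {A, B, C, D, E}, leaving only F.
Row 1, column 7: row 1 has {A, B, C, D, F, G} and column 7 has {A, C, D, F, G}, leaving only E.
Row 4, column 4: row 4 has {B, C, D, E, F} and column 4 has {A, B, C, D, F}, leaving only G.
Row 7 already has {B, C, D, F} and column 4 already has {A, B, C, D, F, G}, so row 7, column 4 must be E.

E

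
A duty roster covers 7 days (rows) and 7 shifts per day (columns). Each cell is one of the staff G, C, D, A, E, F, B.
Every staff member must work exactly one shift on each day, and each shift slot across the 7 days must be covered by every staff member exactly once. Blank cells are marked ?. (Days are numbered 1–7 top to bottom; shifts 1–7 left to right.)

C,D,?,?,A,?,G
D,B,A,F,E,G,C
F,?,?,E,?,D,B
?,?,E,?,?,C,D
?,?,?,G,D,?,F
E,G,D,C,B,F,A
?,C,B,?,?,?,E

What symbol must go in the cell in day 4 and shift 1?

Day 1, shift 3: day 1 has {G, C, D, A} and shift 3 has {D, A, E, B}, leaving only F.
Day 1, shift 4: day 1 has {G, C, D, A, F} and shift 4 has {G, C, E, F}, leaving only B.
Day 1, shift 6: day 1 has {G, C, D, A, F, B} and shift 6 has {G, C, D, F}, leaving only E.
Day 3, shift 2: day 3 has {D, E, F, B} and shift 2 has {G, C, D, B}, leaving only A.
Day 4, shift 2: day 4 has {C, D, E} and shift 2 has {G, C, D, A, B}, leaving only F.
Day 4, shift 4: day 4 has {C, D, E, F} and shift 4 has {G, C, E, F, B}, leaving only A.
Day 4, shift 5: day 4 has {C, D, A, E, F} and shift 5 has {D, A, E, B}, leaving only G.
Day 4 already has {G, C, D, A, E, F} and shift 1 already has {C, D, E, F}, so day 4, shift 1 must be B.

B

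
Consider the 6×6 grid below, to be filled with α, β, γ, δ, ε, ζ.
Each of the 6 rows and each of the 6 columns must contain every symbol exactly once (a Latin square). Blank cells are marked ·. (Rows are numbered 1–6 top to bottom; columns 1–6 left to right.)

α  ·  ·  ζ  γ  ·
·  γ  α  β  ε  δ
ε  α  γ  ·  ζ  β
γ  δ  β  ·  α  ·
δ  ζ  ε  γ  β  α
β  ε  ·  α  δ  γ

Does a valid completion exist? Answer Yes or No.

Yes

No row or column among the givens repeats a symbol, and propagating forced cells runs into no contradiction.
One valid completion exists (for instance, α β δ ζ γ ε / ζ γ α β ε δ / ε α γ δ ζ β / γ δ β ε α ζ / δ ζ ε γ β α / β ε ζ α δ γ).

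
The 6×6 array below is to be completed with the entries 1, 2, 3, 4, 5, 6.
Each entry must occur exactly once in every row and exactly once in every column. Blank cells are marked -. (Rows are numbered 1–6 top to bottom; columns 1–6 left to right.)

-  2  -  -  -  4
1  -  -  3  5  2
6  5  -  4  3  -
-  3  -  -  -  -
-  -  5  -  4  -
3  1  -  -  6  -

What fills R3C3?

Row 1, column 1: row 1 has {2, 4} and column 1 has {1, 3, 6}, leaving only 5.
Row 1, column 5: row 1 has {2, 4, 5} and column 5 has {3, 4, 5, 6}, leaving only 1.
Row 1, column 4: row 1 has {1, 2, 4, 5} and column 4 has {3, 4}, leaving only 6.
Row 1, column 3: row 1 has {1, 2, 4, 5, 6} and column 3 has {5}, leaving only 3.
Row 3, column 6: row 3 has {3, 4, 5, 6} and column 6 has {2, 4}, leaving only 1.
Row 3 already has {1, 3, 4, 5, 6} and column 3 already has {3, 5}, so row 3, column 3 must be 2.

2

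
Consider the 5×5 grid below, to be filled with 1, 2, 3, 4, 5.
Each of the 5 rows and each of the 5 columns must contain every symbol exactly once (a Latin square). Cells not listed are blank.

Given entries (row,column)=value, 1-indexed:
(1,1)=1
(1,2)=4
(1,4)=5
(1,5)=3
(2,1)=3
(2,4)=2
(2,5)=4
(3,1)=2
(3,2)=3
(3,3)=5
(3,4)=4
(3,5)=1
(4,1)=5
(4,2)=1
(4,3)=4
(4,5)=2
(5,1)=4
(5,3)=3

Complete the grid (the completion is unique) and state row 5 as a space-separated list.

4 2 3 1 5

Row 5, column 4: row 5 has {3, 4} and column 4 has {2, 4, 5}, leaving only 1.
Row 5, column 5: row 5 has {1, 3, 4} and column 5 has {1, 2, 3, 4}, leaving only 5.
Row 5, column 2: row 5 has {1, 3, 4, 5} and column 2 has {1, 3, 4}, leaving only 2.
So row 5 reads: 4 2 3 1 5.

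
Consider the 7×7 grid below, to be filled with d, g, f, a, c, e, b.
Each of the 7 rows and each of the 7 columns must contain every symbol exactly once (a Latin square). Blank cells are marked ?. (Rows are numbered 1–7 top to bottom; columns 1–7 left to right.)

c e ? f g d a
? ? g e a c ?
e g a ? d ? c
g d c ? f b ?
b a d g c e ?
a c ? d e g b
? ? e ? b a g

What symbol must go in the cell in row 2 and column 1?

Row 1, column 3: row 1 has {d, g, f, a, c, e} and column 3 has {d, g, a, c, e}, leaving only b.
Row 3, column 4: row 3 has {d, g, a, c, e} and column 4 has {d, g, f, e}, leaving only b.
Row 3, column 6: row 3 has {d, g, a, c, e, b} and column 6 has {d, g, a, c, e, b}, leaving only f.
Row 4, column 4: row 4 has {d, g, f, c, b} and column 4 has {d, g, f, e, b}, leaving only a.
Row 4, column 7: row 4 has {d, g, f, a, c, b} and column 7 has {g, a, c, b}, leaving only e.
Row 5, column 7: row 5 has {d, g, a, c, e, b} and column 7 has {g, a, c, e, b}, leaving only f.
Row 2, column 7: row 2 has {g, a, c, e} and column 7 has {g, f, a, c, e, b}, leaving only d.
Row 2 already has {d, g, a, c, e} and column 1 already has {g, a, c, e, b}, so row 2, column 1 must be f.

f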